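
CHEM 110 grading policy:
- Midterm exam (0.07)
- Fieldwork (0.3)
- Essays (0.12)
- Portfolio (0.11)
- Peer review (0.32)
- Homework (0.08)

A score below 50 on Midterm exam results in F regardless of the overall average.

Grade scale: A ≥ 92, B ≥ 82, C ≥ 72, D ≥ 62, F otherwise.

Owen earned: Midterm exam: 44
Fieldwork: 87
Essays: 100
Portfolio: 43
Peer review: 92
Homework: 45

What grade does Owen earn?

F

Midterm exam score 44 < 50: minimum not met.
Weighted total:
  Midterm exam 44 × 0.07 = 3.08
  Fieldwork 87 × 0.3 = 26.1
  Essays 100 × 0.12 = 12
  Portfolio 43 × 0.11 = 4.73
  Peer review 92 × 0.32 = 29.44
  Homework 45 × 0.08 = 3.6
Sum = 78.95
Because the Midterm exam minimum was not met, the result is F.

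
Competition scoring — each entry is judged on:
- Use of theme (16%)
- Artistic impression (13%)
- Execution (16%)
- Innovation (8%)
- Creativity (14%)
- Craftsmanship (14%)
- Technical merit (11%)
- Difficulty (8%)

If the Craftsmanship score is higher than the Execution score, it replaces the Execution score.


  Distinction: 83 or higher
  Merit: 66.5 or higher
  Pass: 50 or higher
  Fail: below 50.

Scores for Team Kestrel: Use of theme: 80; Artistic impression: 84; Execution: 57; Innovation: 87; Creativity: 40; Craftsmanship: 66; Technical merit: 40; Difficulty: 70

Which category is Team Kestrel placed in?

Pass

Craftsmanship (66) > Execution (57), so Execution counts as 66.
Weighted total:
  Use of theme 80 × 0.16 = 12.8
  Artistic impression 84 × 0.13 = 10.92
  Execution 66 × 0.16 = 10.56
  Innovation 87 × 0.08 = 6.96
  Creativity 40 × 0.14 = 5.6
  Craftsmanship 66 × 0.14 = 9.24
  Technical merit 40 × 0.11 = 4.4
  Difficulty 70 × 0.08 = 5.6
Sum = 66.08
66.08 is ≥ 50 and < 66.5 → Pass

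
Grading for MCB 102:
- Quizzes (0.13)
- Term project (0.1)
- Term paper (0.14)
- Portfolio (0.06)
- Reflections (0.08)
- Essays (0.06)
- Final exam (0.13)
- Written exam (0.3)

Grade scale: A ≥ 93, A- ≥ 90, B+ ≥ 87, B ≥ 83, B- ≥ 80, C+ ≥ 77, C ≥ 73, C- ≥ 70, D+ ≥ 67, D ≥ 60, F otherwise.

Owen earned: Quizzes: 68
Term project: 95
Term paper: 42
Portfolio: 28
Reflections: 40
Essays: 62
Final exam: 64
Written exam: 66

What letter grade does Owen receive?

Weighted total:
  Quizzes 68 × 0.13 = 8.84
  Term project 95 × 0.1 = 9.5
  Term paper 42 × 0.14 = 5.88
  Portfolio 28 × 0.06 = 1.68
  Reflections 40 × 0.08 = 3.2
  Essays 62 × 0.06 = 3.72
  Final exam 64 × 0.13 = 8.32
  Written exam 66 × 0.3 = 19.8
Sum = 60.94
60.94 is ≥ 60 and < 67 → D

D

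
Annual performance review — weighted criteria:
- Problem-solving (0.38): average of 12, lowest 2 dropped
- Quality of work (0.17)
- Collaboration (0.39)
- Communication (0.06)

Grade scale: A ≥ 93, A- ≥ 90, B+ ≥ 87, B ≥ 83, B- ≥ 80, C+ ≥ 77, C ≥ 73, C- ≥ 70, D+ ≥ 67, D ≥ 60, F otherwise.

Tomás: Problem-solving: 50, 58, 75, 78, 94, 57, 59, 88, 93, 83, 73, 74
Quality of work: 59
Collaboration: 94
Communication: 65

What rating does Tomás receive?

Problem-solving: drop 50, 57 → average of remaining 10 = 775/10 = 77.5
Weighted total:
  Problem-solving 77.5 × 0.38 = 29.45
  Quality of work 59 × 0.17 = 10.03
  Collaboration 94 × 0.39 = 36.66
  Communication 65 × 0.06 = 3.9
Sum = 80.04
80.04 is ≥ 80 and < 83 → B-

B-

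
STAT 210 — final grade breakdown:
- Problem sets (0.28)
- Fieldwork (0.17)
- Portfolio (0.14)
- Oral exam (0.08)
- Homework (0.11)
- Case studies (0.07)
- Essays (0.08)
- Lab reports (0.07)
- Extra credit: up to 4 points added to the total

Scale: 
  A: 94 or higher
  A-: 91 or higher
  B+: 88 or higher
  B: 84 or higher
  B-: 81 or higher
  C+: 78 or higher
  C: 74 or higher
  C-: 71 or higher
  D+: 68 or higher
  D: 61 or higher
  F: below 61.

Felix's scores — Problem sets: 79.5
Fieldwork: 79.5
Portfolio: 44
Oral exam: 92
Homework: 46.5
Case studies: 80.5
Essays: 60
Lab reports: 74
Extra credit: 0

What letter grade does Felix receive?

Weighted total:
  Problem sets 79.5 × 0.28 = 22.26
  Fieldwork 79.5 × 0.17 = 13.515
  Portfolio 44 × 0.14 = 6.16
  Oral exam 92 × 0.08 = 7.36
  Homework 46.5 × 0.11 = 5.115
  Case studies 80.5 × 0.07 = 5.635
  Essays 60 × 0.08 = 4.8
  Lab reports 74 × 0.07 = 5.18
Sum = 70.025
Extra credit: 70.025 + 0 = 70.025
70.025 is ≥ 68 and < 71 → D+

D+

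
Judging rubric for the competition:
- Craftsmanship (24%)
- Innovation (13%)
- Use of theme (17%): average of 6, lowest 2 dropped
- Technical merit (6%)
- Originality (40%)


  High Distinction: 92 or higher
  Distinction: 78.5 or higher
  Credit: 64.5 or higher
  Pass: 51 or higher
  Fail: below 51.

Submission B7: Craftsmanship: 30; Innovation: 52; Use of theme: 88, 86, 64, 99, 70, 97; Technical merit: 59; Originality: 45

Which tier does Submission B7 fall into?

Use of theme: drop 64, 70 → average of remaining 4 = 370/4 = 92.5
Weighted total:
  Craftsmanship 30 × 0.24 = 7.2
  Innovation 52 × 0.13 = 6.76
  Use of theme 92.5 × 0.17 = 15.725
  Technical merit 59 × 0.06 = 3.54
  Originality 45 × 0.4 = 18
Sum = 51.225
51.225 is ≥ 51 and < 64.5 → Pass

Pass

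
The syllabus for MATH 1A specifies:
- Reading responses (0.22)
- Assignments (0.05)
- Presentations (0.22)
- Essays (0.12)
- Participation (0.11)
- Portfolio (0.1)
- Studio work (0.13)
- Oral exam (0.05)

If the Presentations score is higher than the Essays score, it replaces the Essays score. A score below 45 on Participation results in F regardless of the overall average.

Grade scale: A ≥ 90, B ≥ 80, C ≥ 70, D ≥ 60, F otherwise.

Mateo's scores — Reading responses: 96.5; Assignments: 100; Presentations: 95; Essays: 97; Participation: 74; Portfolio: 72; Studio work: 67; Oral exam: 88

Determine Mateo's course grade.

Presentations (95) ≤ Essays (97), so Essays stays at 97.
Participation score 74 ≥ 45: minimum met.
Weighted total:
  Reading responses 96.5 × 0.22 = 21.23
  Assignments 100 × 0.05 = 5
  Presentations 95 × 0.22 = 20.9
  Essays 97 × 0.12 = 11.64
  Participation 74 × 0.11 = 8.14
  Portfolio 72 × 0.1 = 7.2
  Studio work 67 × 0.13 = 8.71
  Oral exam 88 × 0.05 = 4.4
Sum = 87.22
87.22 is ≥ 80 and < 90 → B

B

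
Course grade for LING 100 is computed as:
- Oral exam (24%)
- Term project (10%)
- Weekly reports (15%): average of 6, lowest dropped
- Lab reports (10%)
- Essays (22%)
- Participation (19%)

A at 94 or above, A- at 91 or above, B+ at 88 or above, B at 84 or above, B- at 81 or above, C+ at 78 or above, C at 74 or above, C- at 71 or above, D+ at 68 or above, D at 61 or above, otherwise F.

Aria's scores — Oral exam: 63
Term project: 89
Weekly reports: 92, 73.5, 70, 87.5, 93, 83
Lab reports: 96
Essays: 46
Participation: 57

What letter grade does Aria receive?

Weekly reports: drop 70 → average of remaining 5 = 429/5 = 85.8
Weighted total:
  Oral exam 63 × 0.24 = 15.12
  Term project 89 × 0.1 = 8.9
  Weekly reports 85.8 × 0.15 = 12.87
  Lab reports 96 × 0.1 = 9.6
  Essays 46 × 0.22 = 10.12
  Participation 57 × 0.19 = 10.83
Sum = 67.44
67.44 is ≥ 61 and < 68 → D

D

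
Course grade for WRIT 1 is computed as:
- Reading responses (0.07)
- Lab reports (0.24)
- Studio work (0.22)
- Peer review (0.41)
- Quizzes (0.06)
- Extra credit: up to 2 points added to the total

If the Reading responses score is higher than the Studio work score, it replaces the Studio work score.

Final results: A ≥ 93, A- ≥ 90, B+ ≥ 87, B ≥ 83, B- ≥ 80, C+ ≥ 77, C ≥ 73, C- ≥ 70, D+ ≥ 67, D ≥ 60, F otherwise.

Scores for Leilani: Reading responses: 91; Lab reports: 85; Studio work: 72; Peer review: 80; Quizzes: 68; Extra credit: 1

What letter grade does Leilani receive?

Reading responses (91) > Studio work (72), so Studio work counts as 91.
Weighted total:
  Reading responses 91 × 0.07 = 6.37
  Lab reports 85 × 0.24 = 20.4
  Studio work 91 × 0.22 = 20.02
  Peer review 80 × 0.41 = 32.8
  Quizzes 68 × 0.06 = 4.08
Sum = 83.67
Extra credit: 83.67 + 1 = 84.67
84.67 is ≥ 83 and < 87 → B

B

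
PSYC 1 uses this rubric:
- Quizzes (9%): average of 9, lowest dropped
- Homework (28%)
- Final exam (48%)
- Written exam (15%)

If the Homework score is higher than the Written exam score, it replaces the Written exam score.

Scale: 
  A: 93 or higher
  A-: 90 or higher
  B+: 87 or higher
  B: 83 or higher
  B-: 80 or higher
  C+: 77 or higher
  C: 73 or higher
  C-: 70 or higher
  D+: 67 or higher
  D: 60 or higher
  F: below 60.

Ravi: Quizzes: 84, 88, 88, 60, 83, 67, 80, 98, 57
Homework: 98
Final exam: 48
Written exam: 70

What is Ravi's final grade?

Quizzes: drop 57 → average of remaining 8 = 648/8 = 81
Homework (98) > Written exam (70), so Written exam counts as 98.
Weighted total:
  Quizzes 81 × 0.09 = 7.29
  Homework 98 × 0.28 = 27.44
  Final exam 48 × 0.48 = 23.04
  Written exam 98 × 0.15 = 14.7
Sum = 72.47
72.47 is ≥ 70 and < 73 → C-

C-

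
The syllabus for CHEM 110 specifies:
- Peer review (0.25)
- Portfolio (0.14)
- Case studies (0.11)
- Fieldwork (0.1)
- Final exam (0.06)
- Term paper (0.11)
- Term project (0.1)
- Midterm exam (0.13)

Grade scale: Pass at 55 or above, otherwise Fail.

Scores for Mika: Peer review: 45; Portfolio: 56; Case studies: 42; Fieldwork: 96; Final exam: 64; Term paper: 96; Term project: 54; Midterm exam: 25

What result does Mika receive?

Pass

Weighted total:
  Peer review 45 × 0.25 = 11.25
  Portfolio 56 × 0.14 = 7.84
  Case studies 42 × 0.11 = 4.62
  Fieldwork 96 × 0.1 = 9.6
  Final exam 64 × 0.06 = 3.84
  Term paper 96 × 0.11 = 10.56
  Term project 54 × 0.1 = 5.4
  Midterm exam 25 × 0.13 = 3.25
Sum = 56.36
56.36 ≥ 55 → Pass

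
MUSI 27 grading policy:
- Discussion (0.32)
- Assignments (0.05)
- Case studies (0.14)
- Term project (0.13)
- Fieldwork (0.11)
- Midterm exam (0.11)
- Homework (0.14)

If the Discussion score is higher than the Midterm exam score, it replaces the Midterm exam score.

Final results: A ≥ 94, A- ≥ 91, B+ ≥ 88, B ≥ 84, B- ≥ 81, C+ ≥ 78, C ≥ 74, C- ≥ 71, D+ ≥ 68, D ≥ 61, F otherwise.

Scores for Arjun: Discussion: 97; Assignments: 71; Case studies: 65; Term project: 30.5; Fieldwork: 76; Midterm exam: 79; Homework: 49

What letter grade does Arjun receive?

Discussion (97) > Midterm exam (79), so Midterm exam counts as 97.
Weighted total:
  Discussion 97 × 0.32 = 31.04
  Assignments 71 × 0.05 = 3.55
  Case studies 65 × 0.14 = 9.1
  Term project 30.5 × 0.13 = 3.965
  Fieldwork 76 × 0.11 = 8.36
  Midterm exam 97 × 0.11 = 10.67
  Homework 49 × 0.14 = 6.86
Sum = 73.545
73.545 is ≥ 71 and < 74 → C-

C-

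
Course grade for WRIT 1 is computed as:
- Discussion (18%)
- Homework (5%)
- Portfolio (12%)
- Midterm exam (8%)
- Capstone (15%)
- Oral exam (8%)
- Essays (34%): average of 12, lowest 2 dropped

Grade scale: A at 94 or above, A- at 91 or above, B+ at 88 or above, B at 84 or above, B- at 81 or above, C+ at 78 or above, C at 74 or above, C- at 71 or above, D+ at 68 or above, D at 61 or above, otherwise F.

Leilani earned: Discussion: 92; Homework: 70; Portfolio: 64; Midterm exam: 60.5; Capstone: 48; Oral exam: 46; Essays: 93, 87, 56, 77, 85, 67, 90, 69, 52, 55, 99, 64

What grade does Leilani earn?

Essays: drop 52, 55 → average of remaining 10 = 787/10 = 78.7
Weighted total:
  Discussion 92 × 0.18 = 16.56
  Homework 70 × 0.05 = 3.5
  Portfolio 64 × 0.12 = 7.68
  Midterm exam 60.5 × 0.08 = 4.84
  Capstone 48 × 0.15 = 7.2
  Oral exam 46 × 0.08 = 3.68
  Essays 78.7 × 0.34 = 26.758
Sum = 70.218
70.218 is ≥ 68 and < 71 → D+

D+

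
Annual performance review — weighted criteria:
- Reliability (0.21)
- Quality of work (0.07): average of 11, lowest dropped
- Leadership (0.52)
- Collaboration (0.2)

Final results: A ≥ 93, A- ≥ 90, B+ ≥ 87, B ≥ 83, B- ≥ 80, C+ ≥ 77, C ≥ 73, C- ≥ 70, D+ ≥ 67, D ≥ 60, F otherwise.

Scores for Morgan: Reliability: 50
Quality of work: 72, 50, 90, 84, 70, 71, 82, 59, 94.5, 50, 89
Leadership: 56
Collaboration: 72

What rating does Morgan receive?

Quality of work: drop 50 → average of remaining 10 = 761.5/10 = 76.15
Weighted total:
  Reliability 50 × 0.21 = 10.5
  Quality of work 76.15 × 0.07 = 5.3305
  Leadership 56 × 0.52 = 29.12
  Collaboration 72 × 0.2 = 14.4
Sum = 59.3505
59.3505 < 60 → F

F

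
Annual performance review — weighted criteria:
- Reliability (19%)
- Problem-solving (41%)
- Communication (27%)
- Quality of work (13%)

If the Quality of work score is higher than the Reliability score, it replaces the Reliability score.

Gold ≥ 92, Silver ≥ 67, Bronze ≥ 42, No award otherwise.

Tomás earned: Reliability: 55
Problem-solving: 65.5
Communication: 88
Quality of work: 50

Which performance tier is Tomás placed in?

Silver

Quality of work (50) ≤ Reliability (55), so Reliability stays at 55.
Weighted total:
  Reliability 55 × 0.19 = 10.45
  Problem-solving 65.5 × 0.41 = 26.855
  Communication 88 × 0.27 = 23.76
  Quality of work 50 × 0.13 = 6.5
Sum = 67.565
67.565 is ≥ 67 and < 92 → Silver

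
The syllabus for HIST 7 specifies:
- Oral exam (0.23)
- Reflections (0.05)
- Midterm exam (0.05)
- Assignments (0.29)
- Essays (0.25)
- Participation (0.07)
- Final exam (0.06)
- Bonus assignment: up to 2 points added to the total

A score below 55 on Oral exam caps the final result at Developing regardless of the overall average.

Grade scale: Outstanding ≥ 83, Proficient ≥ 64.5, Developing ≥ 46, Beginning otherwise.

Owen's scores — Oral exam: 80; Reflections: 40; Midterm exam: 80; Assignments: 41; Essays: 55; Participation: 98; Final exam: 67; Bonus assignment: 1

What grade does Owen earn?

Oral exam score 80 ≥ 55: minimum met.
Weighted total:
  Oral exam 80 × 0.23 = 18.4
  Reflections 40 × 0.05 = 2
  Midterm exam 80 × 0.05 = 4
  Assignments 41 × 0.29 = 11.89
  Essays 55 × 0.25 = 13.75
  Participation 98 × 0.07 = 6.86
  Final exam 67 × 0.06 = 4.02
Sum = 60.92
Bonus assignment: 60.92 + 1 = 61.92
61.92 is ≥ 46 and < 64.5 → Developing

Developing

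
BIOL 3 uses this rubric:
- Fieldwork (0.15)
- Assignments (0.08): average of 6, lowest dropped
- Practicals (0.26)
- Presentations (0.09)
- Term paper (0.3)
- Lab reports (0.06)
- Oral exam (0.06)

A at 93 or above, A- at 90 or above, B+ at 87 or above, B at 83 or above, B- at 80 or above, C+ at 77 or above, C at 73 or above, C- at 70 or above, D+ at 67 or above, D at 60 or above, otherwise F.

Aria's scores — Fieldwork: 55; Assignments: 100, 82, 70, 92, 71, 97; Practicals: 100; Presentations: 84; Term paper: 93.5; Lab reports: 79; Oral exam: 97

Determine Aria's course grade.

Assignments: drop 70 → average of remaining 5 = 442/5 = 88.4
Weighted total:
  Fieldwork 55 × 0.15 = 8.25
  Assignments 88.4 × 0.08 = 7.072
  Practicals 100 × 0.26 = 26
  Presentations 84 × 0.09 = 7.56
  Term paper 93.5 × 0.3 = 28.05
  Lab reports 79 × 0.06 = 4.74
  Oral exam 97 × 0.06 = 5.82
Sum = 87.492
87.492 is ≥ 87 and < 90 → B+

B+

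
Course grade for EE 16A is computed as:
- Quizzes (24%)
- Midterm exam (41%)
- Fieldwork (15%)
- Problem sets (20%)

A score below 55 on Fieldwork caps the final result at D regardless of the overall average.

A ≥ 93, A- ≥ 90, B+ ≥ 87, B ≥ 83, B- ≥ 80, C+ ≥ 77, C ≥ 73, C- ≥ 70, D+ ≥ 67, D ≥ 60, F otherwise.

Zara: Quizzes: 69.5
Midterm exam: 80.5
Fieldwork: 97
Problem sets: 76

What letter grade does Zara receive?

Fieldwork score 97 ≥ 55: minimum met.
Weighted total:
  Quizzes 69.5 × 0.24 = 16.68
  Midterm exam 80.5 × 0.41 = 33.005
  Fieldwork 97 × 0.15 = 14.55
  Problem sets 76 × 0.2 = 15.2
Sum = 79.435
79.435 is ≥ 77 and < 80 → C+

C+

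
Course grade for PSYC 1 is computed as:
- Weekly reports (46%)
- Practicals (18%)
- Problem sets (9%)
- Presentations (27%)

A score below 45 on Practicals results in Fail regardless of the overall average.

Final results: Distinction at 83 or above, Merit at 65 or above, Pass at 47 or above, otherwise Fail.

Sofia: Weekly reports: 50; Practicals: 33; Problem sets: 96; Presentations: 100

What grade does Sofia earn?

Fail

Practicals score 33 < 45: minimum not met.
Weighted total:
  Weekly reports 50 × 0.46 = 23
  Practicals 33 × 0.18 = 5.94
  Problem sets 96 × 0.09 = 8.64
  Presentations 100 × 0.27 = 27
Sum = 64.58
Because the Practicals minimum was not met, the result is Fail.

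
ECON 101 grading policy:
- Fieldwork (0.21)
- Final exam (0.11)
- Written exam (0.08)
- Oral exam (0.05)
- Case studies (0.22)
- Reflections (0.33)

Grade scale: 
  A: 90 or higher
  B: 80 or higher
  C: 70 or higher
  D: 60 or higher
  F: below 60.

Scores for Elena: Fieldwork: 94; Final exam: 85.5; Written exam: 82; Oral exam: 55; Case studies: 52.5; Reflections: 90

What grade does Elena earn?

Weighted total:
  Fieldwork 94 × 0.21 = 19.74
  Final exam 85.5 × 0.11 = 9.405
  Written exam 82 × 0.08 = 6.56
  Oral exam 55 × 0.05 = 2.75
  Case studies 52.5 × 0.22 = 11.55
  Reflections 90 × 0.33 = 29.7
Sum = 79.705
79.705 is ≥ 70 and < 80 → C

C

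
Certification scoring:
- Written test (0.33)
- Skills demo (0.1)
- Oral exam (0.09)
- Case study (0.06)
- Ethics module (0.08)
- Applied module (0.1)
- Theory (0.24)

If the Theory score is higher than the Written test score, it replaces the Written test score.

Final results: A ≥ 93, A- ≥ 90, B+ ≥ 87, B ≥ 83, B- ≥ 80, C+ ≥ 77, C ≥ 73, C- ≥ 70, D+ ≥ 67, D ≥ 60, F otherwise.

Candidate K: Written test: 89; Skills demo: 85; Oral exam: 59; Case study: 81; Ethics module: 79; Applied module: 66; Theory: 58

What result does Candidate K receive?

Theory (58) ≤ Written test (89), so Written test stays at 89.
Weighted total:
  Written test 89 × 0.33 = 29.37
  Skills demo 85 × 0.1 = 8.5
  Oral exam 59 × 0.09 = 5.31
  Case study 81 × 0.06 = 4.86
  Ethics module 79 × 0.08 = 6.32
  Applied module 66 × 0.1 = 6.6
  Theory 58 × 0.24 = 13.92
Sum = 74.88
74.88 is ≥ 73 and < 77 → C

C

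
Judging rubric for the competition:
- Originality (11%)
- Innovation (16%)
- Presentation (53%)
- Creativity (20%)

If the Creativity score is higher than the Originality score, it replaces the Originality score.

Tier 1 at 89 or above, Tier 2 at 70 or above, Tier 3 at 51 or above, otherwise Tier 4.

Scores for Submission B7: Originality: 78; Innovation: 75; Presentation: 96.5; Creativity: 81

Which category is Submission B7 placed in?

Creativity (81) > Originality (78), so Originality counts as 81.
Weighted total:
  Originality 81 × 0.11 = 8.91
  Innovation 75 × 0.16 = 12
  Presentation 96.5 × 0.53 = 51.145
  Creativity 81 × 0.2 = 16.2
Sum = 88.255
88.255 is ≥ 70 and < 89 → Tier 2

Tier 2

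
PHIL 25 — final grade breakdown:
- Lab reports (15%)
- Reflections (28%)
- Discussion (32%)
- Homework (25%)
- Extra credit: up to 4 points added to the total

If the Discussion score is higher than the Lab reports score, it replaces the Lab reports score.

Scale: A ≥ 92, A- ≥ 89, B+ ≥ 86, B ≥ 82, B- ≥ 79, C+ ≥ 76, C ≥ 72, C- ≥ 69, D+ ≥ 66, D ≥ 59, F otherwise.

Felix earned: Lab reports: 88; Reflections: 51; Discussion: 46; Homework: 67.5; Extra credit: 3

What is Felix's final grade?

D

Discussion (46) ≤ Lab reports (88), so Lab reports stays at 88.
Weighted total:
  Lab reports 88 × 0.15 = 13.2
  Reflections 51 × 0.28 = 14.28
  Discussion 46 × 0.32 = 14.72
  Homework 67.5 × 0.25 = 16.875
Sum = 59.075
Extra credit: 59.075 + 3 = 62.075
62.075 is ≥ 59 and < 66 → D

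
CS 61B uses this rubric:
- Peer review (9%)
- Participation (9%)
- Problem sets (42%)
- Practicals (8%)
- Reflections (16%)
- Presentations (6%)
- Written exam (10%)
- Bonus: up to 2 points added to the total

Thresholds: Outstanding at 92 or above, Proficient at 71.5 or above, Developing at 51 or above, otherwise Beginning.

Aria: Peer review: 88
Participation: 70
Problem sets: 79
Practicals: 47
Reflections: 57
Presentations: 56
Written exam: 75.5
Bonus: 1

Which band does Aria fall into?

Proficient

Weighted total:
  Peer review 88 × 0.09 = 7.92
  Participation 70 × 0.09 = 6.3
  Problem sets 79 × 0.42 = 33.18
  Practicals 47 × 0.08 = 3.76
  Reflections 57 × 0.16 = 9.12
  Presentations 56 × 0.06 = 3.36
  Written exam 75.5 × 0.1 = 7.55
Sum = 71.19
Bonus: 71.19 + 1 = 72.19
72.19 is ≥ 71.5 and < 92 → Proficient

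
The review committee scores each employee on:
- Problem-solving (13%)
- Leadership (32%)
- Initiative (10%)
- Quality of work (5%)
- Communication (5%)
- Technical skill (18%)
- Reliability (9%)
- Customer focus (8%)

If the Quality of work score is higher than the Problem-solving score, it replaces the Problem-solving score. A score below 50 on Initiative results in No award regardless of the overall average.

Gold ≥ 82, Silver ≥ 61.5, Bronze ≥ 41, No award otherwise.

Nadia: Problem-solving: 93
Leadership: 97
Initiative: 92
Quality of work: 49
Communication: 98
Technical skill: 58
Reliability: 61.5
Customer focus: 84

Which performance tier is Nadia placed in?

Quality of work (49) ≤ Problem-solving (93), so Problem-solving stays at 93.
Initiative score 92 ≥ 50: minimum met.
Weighted total:
  Problem-solving 93 × 0.13 = 12.09
  Leadership 97 × 0.32 = 31.04
  Initiative 92 × 0.1 = 9.2
  Quality of work 49 × 0.05 = 2.45
  Communication 98 × 0.05 = 4.9
  Technical skill 58 × 0.18 = 10.44
  Reliability 61.5 × 0.09 = 5.535
  Customer focus 84 × 0.08 = 6.72
Sum = 82.375
82.375 ≥ 82 → Gold

Gold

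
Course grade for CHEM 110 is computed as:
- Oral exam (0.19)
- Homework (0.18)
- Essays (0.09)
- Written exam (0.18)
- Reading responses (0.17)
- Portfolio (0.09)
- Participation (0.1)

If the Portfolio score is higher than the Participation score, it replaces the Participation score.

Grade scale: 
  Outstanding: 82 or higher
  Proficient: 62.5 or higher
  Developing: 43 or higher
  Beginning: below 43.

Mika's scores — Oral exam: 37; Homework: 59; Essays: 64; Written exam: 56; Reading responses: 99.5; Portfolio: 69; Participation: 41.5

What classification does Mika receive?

Proficient

Portfolio (69) > Participation (41.5), so Participation counts as 69.
Weighted total:
  Oral exam 37 × 0.19 = 7.03
  Homework 59 × 0.18 = 10.62
  Essays 64 × 0.09 = 5.76
  Written exam 56 × 0.18 = 10.08
  Reading responses 99.5 × 0.17 = 16.915
  Portfolio 69 × 0.09 = 6.21
  Participation 69 × 0.1 = 6.9
Sum = 63.515
63.515 is ≥ 62.5 and < 82 → Proficient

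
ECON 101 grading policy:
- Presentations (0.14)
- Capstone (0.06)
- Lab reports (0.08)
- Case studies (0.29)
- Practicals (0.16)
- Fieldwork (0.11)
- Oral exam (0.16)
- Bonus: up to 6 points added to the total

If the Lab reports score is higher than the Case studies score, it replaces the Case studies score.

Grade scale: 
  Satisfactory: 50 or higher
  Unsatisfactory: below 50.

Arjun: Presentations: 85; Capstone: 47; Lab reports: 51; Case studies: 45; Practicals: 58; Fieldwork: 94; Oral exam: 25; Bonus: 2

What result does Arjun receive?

Satisfactory

Lab reports (51) > Case studies (45), so Case studies counts as 51.
Weighted total:
  Presentations 85 × 0.14 = 11.9
  Capstone 47 × 0.06 = 2.82
  Lab reports 51 × 0.08 = 4.08
  Case studies 51 × 0.29 = 14.79
  Practicals 58 × 0.16 = 9.28
  Fieldwork 94 × 0.11 = 10.34
  Oral exam 25 × 0.16 = 4
Sum = 57.21
Bonus: 57.21 + 2 = 59.21
59.21 ≥ 50 → Satisfactory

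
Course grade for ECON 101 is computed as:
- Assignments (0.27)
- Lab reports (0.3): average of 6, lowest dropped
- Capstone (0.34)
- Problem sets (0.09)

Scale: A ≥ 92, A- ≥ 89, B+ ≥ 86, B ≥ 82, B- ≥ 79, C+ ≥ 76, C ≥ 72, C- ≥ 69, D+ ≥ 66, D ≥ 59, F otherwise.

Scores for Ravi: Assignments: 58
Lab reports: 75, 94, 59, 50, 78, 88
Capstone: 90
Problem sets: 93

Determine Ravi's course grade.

Lab reports: drop 50 → average of remaining 5 = 394/5 = 78.8
Weighted total:
  Assignments 58 × 0.27 = 15.66
  Lab reports 78.8 × 0.3 = 23.64
  Capstone 90 × 0.34 = 30.6
  Problem sets 93 × 0.09 = 8.37
Sum = 78.27
78.27 is ≥ 76 and < 79 → C+

C+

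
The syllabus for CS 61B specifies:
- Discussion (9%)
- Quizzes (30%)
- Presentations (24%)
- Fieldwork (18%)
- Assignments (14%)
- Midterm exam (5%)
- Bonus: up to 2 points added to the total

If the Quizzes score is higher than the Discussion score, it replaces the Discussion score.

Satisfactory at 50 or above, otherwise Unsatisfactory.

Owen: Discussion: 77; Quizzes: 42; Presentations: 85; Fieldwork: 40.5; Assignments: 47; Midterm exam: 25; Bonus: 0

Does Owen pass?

Satisfactory

Quizzes (42) ≤ Discussion (77), so Discussion stays at 77.
Weighted total:
  Discussion 77 × 0.09 = 6.93
  Quizzes 42 × 0.3 = 12.6
  Presentations 85 × 0.24 = 20.4
  Fieldwork 40.5 × 0.18 = 7.29
  Assignments 47 × 0.14 = 6.58
  Midterm exam 25 × 0.05 = 1.25
Sum = 55.05
Bonus: 55.05 + 0 = 55.05
55.05 ≥ 50 → Satisfactory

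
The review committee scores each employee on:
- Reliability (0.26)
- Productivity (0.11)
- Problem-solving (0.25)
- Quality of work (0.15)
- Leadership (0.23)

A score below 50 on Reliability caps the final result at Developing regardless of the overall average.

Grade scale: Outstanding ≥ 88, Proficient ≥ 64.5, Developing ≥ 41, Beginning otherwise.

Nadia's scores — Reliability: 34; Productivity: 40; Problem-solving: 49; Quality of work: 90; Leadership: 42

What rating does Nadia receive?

Developing

Reliability score 34 < 50: minimum not met.
Weighted total:
  Reliability 34 × 0.26 = 8.84
  Productivity 40 × 0.11 = 4.4
  Problem-solving 49 × 0.25 = 12.25
  Quality of work 90 × 0.15 = 13.5
  Leadership 42 × 0.23 = 9.66
Sum = 48.65
48.65 would be Developing; cap at Developing applies → Developing.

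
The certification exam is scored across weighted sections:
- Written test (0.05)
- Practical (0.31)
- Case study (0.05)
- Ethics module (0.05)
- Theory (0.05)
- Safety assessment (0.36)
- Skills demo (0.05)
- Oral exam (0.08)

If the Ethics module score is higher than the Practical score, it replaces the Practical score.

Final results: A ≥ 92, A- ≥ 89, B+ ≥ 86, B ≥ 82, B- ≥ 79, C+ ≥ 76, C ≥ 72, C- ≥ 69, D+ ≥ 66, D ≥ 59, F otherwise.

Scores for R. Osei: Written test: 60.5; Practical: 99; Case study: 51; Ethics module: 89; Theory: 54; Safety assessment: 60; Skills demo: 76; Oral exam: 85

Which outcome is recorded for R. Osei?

C

Ethics module (89) ≤ Practical (99), so Practical stays at 99.
Weighted total:
  Written test 60.5 × 0.05 = 3.025
  Practical 99 × 0.31 = 30.69
  Case study 51 × 0.05 = 2.55
  Ethics module 89 × 0.05 = 4.45
  Theory 54 × 0.05 = 2.7
  Safety assessment 60 × 0.36 = 21.6
  Skills demo 76 × 0.05 = 3.8
  Oral exam 85 × 0.08 = 6.8
Sum = 75.615
75.615 is ≥ 72 and < 76 → C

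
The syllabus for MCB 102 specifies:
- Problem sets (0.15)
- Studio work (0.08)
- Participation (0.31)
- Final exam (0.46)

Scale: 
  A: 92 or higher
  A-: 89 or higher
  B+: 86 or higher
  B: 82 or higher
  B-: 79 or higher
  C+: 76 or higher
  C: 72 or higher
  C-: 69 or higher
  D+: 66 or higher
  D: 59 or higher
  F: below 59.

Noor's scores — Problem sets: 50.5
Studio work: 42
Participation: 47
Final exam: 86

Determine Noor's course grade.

D

Weighted total:
  Problem sets 50.5 × 0.15 = 7.575
  Studio work 42 × 0.08 = 3.36
  Participation 47 × 0.31 = 14.57
  Final exam 86 × 0.46 = 39.56
Sum = 65.065
65.065 is ≥ 59 and < 66 → D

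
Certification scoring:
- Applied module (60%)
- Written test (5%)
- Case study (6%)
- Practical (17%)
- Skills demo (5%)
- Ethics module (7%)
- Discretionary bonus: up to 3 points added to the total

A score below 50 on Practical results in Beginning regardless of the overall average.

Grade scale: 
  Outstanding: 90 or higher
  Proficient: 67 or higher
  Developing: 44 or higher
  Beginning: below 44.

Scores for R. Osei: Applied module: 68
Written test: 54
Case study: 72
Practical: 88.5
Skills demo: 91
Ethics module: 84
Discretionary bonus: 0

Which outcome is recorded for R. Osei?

Proficient

Practical score 88.5 ≥ 50: minimum met.
Weighted total:
  Applied module 68 × 0.6 = 40.8
  Written test 54 × 0.05 = 2.7
  Case study 72 × 0.06 = 4.32
  Practical 88.5 × 0.17 = 15.045
  Skills demo 91 × 0.05 = 4.55
  Ethics module 84 × 0.07 = 5.88
Sum = 73.295
Discretionary bonus: 73.295 + 0 = 73.295
73.295 is ≥ 67 and < 90 → Proficient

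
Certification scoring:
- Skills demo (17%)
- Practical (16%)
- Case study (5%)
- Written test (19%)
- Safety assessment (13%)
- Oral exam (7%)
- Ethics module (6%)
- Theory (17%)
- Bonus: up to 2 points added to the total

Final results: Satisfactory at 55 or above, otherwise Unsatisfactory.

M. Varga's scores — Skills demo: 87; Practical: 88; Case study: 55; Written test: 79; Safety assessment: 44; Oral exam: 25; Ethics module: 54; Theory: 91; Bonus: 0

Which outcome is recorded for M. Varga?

Weighted total:
  Skills demo 87 × 0.17 = 14.79
  Practical 88 × 0.16 = 14.08
  Case study 55 × 0.05 = 2.75
  Written test 79 × 0.19 = 15.01
  Safety assessment 44 × 0.13 = 5.72
  Oral exam 25 × 0.07 = 1.75
  Ethics module 54 × 0.06 = 3.24
  Theory 91 × 0.17 = 15.47
Sum = 72.81
Bonus: 72.81 + 0 = 72.81
72.81 ≥ 55 → Satisfactory

Satisfactory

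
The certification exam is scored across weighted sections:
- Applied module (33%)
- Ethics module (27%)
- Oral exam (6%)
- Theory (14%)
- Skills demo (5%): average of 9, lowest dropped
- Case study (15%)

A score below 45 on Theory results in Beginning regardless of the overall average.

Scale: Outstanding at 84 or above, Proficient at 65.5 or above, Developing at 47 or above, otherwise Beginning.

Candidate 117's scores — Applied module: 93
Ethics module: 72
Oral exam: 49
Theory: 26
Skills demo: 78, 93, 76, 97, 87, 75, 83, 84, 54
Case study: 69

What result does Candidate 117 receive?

Skills demo: drop 54 → average of remaining 8 = 673/8 = 84.125
Theory score 26 < 45: minimum not met.
Weighted total:
  Applied module 93 × 0.33 = 30.69
  Ethics module 72 × 0.27 = 19.44
  Oral exam 49 × 0.06 = 2.94
  Theory 26 × 0.14 = 3.64
  Skills demo 84.125 × 0.05 = 4.20625
  Case study 69 × 0.15 = 10.35
Sum = 71.26625
Because the Theory minimum was not met, the result is Beginning.

Beginning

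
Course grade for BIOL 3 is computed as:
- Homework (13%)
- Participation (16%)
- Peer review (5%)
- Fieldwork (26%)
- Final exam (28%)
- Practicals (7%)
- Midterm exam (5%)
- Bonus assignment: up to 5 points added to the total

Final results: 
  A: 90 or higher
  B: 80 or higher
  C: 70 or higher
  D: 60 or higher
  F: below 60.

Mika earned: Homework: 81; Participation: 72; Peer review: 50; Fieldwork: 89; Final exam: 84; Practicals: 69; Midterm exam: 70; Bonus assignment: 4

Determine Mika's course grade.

B

Weighted total:
  Homework 81 × 0.13 = 10.53
  Participation 72 × 0.16 = 11.52
  Peer review 50 × 0.05 = 2.5
  Fieldwork 89 × 0.26 = 23.14
  Final exam 84 × 0.28 = 23.52
  Practicals 69 × 0.07 = 4.83
  Midterm exam 70 × 0.05 = 3.5
Sum = 79.54
Bonus assignment: 79.54 + 4 = 83.54
83.54 is ≥ 80 and < 90 → B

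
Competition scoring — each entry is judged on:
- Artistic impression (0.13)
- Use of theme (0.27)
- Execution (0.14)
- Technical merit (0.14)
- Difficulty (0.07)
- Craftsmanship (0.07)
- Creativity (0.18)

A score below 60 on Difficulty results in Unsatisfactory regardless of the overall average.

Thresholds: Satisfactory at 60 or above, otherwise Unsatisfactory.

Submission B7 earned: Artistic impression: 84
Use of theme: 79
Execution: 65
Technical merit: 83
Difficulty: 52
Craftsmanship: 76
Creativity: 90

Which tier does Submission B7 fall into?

Unsatisfactory

Difficulty score 52 < 60: minimum not met.
Weighted total:
  Artistic impression 84 × 0.13 = 10.92
  Use of theme 79 × 0.27 = 21.33
  Execution 65 × 0.14 = 9.1
  Technical merit 83 × 0.14 = 11.62
  Difficulty 52 × 0.07 = 3.64
  Craftsmanship 76 × 0.07 = 5.32
  Creativity 90 × 0.18 = 16.2
Sum = 78.13
Because the Difficulty minimum was not met, the result is Unsatisfactory.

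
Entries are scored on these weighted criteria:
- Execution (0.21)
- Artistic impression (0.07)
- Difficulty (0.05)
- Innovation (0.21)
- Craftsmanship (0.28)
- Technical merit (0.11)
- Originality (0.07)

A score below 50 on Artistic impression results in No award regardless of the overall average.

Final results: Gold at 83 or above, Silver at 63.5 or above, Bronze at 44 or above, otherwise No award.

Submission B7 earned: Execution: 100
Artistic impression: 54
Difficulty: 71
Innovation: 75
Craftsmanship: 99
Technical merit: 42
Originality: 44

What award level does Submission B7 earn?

Artistic impression score 54 ≥ 50: minimum met.
Weighted total:
  Execution 100 × 0.21 = 21
  Artistic impression 54 × 0.07 = 3.78
  Difficulty 71 × 0.05 = 3.55
  Innovation 75 × 0.21 = 15.75
  Craftsmanship 99 × 0.28 = 27.72
  Technical merit 42 × 0.11 = 4.62
  Originality 44 × 0.07 = 3.08
Sum = 79.5
79.5 is ≥ 63.5 and < 83 → Silver

Silver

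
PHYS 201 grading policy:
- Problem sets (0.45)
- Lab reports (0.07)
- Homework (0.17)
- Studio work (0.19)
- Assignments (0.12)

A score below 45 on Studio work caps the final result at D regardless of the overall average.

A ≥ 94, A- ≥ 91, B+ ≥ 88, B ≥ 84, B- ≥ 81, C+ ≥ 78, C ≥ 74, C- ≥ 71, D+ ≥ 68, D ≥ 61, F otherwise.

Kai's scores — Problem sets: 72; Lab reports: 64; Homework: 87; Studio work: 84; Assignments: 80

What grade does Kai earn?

Studio work score 84 ≥ 45: minimum met.
Weighted total:
  Problem sets 72 × 0.45 = 32.4
  Lab reports 64 × 0.07 = 4.48
  Homework 87 × 0.17 = 14.79
  Studio work 84 × 0.19 = 15.96
  Assignments 80 × 0.12 = 9.6
Sum = 77.23
77.23 is ≥ 74 and < 78 → C

C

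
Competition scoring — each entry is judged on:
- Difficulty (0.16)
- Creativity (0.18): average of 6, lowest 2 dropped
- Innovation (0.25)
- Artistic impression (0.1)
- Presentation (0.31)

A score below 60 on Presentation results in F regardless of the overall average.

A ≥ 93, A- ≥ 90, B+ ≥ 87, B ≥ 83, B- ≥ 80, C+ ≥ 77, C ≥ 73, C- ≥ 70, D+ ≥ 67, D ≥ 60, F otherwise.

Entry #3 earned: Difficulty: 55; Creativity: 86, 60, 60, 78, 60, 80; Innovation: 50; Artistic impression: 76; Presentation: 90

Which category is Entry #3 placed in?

C-

Creativity: drop 60, 60 → average of remaining 4 = 304/4 = 76
Presentation score 90 ≥ 60: minimum met.
Weighted total:
  Difficulty 55 × 0.16 = 8.8
  Creativity 76 × 0.18 = 13.68
  Innovation 50 × 0.25 = 12.5
  Artistic impression 76 × 0.1 = 7.6
  Presentation 90 × 0.31 = 27.9
Sum = 70.48
70.48 is ≥ 70 and < 73 → C-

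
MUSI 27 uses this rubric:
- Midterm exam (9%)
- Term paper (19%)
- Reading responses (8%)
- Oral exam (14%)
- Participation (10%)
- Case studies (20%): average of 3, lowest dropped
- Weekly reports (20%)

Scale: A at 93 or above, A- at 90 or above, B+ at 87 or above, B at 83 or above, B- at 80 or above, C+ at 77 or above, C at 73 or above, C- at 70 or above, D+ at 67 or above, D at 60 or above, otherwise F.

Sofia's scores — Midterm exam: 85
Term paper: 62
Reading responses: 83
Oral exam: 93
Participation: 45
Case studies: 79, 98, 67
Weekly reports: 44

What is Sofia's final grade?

Case studies: drop 67 → average of remaining 2 = 177/2 = 88.5
Weighted total:
  Midterm exam 85 × 0.09 = 7.65
  Term paper 62 × 0.19 = 11.78
  Reading responses 83 × 0.08 = 6.64
  Oral exam 93 × 0.14 = 13.02
  Participation 45 × 0.1 = 4.5
  Case studies 88.5 × 0.2 = 17.7
  Weekly reports 44 × 0.2 = 8.8
Sum = 70.09
70.09 is ≥ 70 and < 73 → C-

C-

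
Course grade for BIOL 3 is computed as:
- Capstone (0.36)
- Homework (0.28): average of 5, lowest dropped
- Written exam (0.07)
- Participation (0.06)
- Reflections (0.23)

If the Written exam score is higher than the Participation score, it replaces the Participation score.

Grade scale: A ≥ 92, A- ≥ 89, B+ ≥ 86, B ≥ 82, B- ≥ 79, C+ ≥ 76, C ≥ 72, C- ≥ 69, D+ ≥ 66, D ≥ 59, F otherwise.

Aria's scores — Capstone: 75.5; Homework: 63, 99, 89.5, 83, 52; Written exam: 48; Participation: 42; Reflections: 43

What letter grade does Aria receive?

Homework: drop 52 → average of remaining 4 = 334.5/4 = 83.625
Written exam (48) > Participation (42), so Participation counts as 48.
Weighted total:
  Capstone 75.5 × 0.36 = 27.18
  Homework 83.625 × 0.28 = 23.415
  Written exam 48 × 0.07 = 3.36
  Participation 48 × 0.06 = 2.88
  Reflections 43 × 0.23 = 9.89
Sum = 66.725
66.725 is ≥ 66 and < 69 → D+

D+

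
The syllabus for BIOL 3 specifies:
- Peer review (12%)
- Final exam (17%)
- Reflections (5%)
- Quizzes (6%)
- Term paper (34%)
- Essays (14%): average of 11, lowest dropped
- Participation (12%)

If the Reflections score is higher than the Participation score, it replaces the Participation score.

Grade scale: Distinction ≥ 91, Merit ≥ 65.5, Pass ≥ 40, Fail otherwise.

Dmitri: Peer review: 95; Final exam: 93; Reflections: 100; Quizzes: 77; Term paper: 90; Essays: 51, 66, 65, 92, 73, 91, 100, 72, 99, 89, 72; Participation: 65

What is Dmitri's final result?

Merit

Essays: drop 51 → average of remaining 10 = 819/10 = 81.9
Reflections (100) > Participation (65), so Participation counts as 100.
Weighted total:
  Peer review 95 × 0.12 = 11.4
  Final exam 93 × 0.17 = 15.81
  Reflections 100 × 0.05 = 5
  Quizzes 77 × 0.06 = 4.62
  Term paper 90 × 0.34 = 30.6
  Essays 81.9 × 0.14 = 11.466
  Participation 100 × 0.12 = 12
Sum = 90.896
90.896 is ≥ 65.5 and < 91 → Merit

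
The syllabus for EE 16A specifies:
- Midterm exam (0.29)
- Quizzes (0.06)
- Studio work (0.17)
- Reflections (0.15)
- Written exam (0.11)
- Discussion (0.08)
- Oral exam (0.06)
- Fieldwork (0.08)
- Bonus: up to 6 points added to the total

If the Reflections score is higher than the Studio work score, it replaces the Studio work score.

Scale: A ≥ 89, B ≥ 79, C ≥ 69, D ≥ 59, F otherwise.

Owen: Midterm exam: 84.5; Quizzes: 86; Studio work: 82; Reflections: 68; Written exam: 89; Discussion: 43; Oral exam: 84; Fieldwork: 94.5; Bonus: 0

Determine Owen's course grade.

Reflections (68) ≤ Studio work (82), so Studio work stays at 82.
Weighted total:
  Midterm exam 84.5 × 0.29 = 24.505
  Quizzes 86 × 0.06 = 5.16
  Studio work 82 × 0.17 = 13.94
  Reflections 68 × 0.15 = 10.2
  Written exam 89 × 0.11 = 9.79
  Discussion 43 × 0.08 = 3.44
  Oral exam 84 × 0.06 = 5.04
  Fieldwork 94.5 × 0.08 = 7.56
Sum = 79.635
Bonus: 79.635 + 0 = 79.635
79.635 is ≥ 79 and < 89 → B

B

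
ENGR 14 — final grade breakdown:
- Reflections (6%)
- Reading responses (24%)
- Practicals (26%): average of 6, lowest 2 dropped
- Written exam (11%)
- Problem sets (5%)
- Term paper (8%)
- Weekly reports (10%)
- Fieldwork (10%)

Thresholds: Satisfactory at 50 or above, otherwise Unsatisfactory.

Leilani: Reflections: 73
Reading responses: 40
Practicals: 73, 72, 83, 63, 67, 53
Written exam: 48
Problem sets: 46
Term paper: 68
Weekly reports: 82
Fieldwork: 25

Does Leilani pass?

Satisfactory

Practicals: drop 53, 63 → average of remaining 4 = 295/4 = 73.75
Weighted total:
  Reflections 73 × 0.06 = 4.38
  Reading responses 40 × 0.24 = 9.6
  Practicals 73.75 × 0.26 = 19.175
  Written exam 48 × 0.11 = 5.28
  Problem sets 46 × 0.05 = 2.3
  Term paper 68 × 0.08 = 5.44
  Weekly reports 82 × 0.1 = 8.2
  Fieldwork 25 × 0.1 = 2.5
Sum = 56.875
56.875 ≥ 50 → Satisfactory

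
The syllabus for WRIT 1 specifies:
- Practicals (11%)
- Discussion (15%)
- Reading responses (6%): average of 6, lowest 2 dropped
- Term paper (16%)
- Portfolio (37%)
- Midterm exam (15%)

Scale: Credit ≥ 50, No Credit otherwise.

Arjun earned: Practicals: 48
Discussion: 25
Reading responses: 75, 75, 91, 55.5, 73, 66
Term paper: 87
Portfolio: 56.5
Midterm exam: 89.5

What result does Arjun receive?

Credit

Reading responses: drop 55.5, 66 → average of remaining 4 = 314/4 = 78.5
Weighted total:
  Practicals 48 × 0.11 = 5.28
  Discussion 25 × 0.15 = 3.75
  Reading responses 78.5 × 0.06 = 4.71
  Term paper 87 × 0.16 = 13.92
  Portfolio 56.5 × 0.37 = 20.905
  Midterm exam 89.5 × 0.15 = 13.425
Sum = 61.99
61.99 ≥ 50 → Credit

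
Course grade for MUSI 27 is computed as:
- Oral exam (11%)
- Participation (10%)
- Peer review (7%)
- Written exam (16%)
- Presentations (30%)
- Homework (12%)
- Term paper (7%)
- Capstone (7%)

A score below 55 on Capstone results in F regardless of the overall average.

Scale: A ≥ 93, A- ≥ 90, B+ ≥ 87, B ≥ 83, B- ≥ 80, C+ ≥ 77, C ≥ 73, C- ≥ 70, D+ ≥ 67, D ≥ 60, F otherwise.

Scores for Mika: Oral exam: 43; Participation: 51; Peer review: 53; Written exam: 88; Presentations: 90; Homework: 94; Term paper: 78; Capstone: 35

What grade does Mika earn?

F

Capstone score 35 < 55: minimum not met.
Weighted total:
  Oral exam 43 × 0.11 = 4.73
  Participation 51 × 0.1 = 5.1
  Peer review 53 × 0.07 = 3.71
  Written exam 88 × 0.16 = 14.08
  Presentations 90 × 0.3 = 27
  Homework 94 × 0.12 = 11.28
  Term paper 78 × 0.07 = 5.46
  Capstone 35 × 0.07 = 2.45
Sum = 73.81
Because the Capstone minimum was not met, the result is F.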